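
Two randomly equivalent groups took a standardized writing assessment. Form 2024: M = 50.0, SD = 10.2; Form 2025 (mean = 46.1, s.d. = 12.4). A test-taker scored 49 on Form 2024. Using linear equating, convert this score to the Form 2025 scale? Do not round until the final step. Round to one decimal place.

Linear equating: y = (SD_Y/SD_X)(x − M_X) + M_Y
y = (12.4/10.2)(49 − 50.0) + 46.1
y = 1.215686 × -1.0 + 46.1 = -1.2157 + 46.1 = 44.9

44.9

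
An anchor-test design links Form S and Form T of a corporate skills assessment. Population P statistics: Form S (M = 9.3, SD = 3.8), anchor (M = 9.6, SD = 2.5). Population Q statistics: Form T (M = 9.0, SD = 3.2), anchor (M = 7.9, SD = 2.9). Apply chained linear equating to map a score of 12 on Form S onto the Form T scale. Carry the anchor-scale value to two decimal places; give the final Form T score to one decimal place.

Form S → anchor (Population P): v = (2.5/3.8)(12 − 9.3) + 9.6 = 11.38
anchor → Form T (Population Q): y = (3.2/2.9)(11.38 − 7.9) + 9.0 = 12.8

12.8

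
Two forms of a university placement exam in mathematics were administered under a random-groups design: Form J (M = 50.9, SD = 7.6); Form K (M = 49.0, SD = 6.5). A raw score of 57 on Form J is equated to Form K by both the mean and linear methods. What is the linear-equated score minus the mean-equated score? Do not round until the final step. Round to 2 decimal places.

Mean-equated: 57 + (49.0 − 50.9) = 55.10
Linear-equated: (6.5/7.6)(57 − 50.9) + 49.0 = 54.217
Difference = 54.217 − 55.10 = -0.88

-0.88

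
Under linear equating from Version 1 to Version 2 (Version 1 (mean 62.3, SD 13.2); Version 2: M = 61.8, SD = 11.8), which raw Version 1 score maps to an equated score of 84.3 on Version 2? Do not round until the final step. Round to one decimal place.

87.5

Invert y = (SD_Y/SD_X)(x − M_X) + M_Y:
x = (SD_X/SD_Y)(y − M_Y) + M_X = (13.2/11.8)(84.3 − 61.8) + 62.3
x = 1.118644 × 22.500 + 62.3 = 87.5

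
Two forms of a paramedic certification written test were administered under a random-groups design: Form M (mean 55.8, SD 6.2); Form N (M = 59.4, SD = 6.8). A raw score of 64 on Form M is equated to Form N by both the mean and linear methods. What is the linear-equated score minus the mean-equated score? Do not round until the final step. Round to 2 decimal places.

Mean-equated: 64 + (59.4 − 55.8) = 67.60
Linear-equated: (6.8/6.2)(64 − 55.8) + 59.4 = 68.394
Difference = 68.394 − 67.60 = 0.79

0.79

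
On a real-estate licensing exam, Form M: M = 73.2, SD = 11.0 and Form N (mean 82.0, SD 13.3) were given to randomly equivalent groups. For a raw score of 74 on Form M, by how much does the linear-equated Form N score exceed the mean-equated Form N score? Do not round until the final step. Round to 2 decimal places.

0.17

Mean-equated: 74 + (82.0 − 73.2) = 82.80
Linear-equated: (13.3/11.0)(74 − 73.2) + 82.0 = 82.967
Difference = 82.967 − 82.80 = 0.17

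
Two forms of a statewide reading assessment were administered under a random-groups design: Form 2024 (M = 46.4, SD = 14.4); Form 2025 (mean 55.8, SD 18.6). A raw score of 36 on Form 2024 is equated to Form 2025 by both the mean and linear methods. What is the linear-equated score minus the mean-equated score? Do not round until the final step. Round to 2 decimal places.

Mean-equated: 36 + (55.8 − 46.4) = 45.40
Linear-equated: (18.6/14.4)(36 − 46.4) + 55.8 = 42.367
Difference = 42.367 − 45.40 = -3.03

-3.03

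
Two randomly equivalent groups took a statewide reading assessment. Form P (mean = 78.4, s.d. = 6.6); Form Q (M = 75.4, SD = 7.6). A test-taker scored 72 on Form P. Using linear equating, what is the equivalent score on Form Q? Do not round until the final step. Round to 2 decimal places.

Linear equating: y = (SD_Y/SD_X)(x − M_X) + M_Y
y = (7.6/6.6)(72 − 78.4) + 75.4
y = 1.151515 × -6.4 + 75.4 = -7.3697 + 75.4 = 68.03

68.03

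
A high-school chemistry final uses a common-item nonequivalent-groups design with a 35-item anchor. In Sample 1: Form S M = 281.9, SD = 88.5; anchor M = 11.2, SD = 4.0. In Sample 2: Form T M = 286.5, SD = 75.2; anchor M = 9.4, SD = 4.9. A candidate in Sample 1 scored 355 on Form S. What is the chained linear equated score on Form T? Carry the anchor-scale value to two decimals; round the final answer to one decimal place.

364.8

Form S → anchor (Sample 1): v = (4.0/88.5)(355 − 281.9) + 11.2 = 14.50
anchor → Form T (Sample 2): y = (75.2/4.9)(14.50 − 9.4) + 286.5 = 364.8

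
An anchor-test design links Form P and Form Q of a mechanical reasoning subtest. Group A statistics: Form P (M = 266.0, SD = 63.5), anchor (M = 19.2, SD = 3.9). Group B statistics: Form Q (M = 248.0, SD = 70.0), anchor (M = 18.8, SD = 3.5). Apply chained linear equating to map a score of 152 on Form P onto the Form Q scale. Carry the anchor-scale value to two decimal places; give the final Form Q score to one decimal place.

116.0

Form P → anchor (Group A): v = (3.9/63.5)(152 − 266.0) + 19.2 = 12.20
anchor → Form Q (Group B): y = (70.0/3.5)(12.20 − 18.8) + 248.0 = 116.0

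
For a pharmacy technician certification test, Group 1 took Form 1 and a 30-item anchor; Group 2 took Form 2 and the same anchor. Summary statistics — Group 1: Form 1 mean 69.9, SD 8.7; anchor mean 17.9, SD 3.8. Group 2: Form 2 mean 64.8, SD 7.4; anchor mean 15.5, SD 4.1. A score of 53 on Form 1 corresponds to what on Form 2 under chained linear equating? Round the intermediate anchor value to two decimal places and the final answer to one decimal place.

55.8

Form 1 → anchor (Group 1): v = (3.8/8.7)(53 − 69.9) + 17.9 = 10.52
anchor → Form 2 (Group 2): y = (7.4/4.1)(10.52 − 15.5) + 64.8 = 55.8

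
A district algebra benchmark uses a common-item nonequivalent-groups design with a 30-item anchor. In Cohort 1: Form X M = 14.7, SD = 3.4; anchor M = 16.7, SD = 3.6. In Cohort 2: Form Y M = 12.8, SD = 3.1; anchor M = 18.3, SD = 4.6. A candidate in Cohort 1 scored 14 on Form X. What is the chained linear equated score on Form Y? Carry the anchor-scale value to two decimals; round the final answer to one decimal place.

Form X → anchor (Cohort 1): v = (3.6/3.4)(14 − 14.7) + 16.7 = 15.96
anchor → Form Y (Cohort 2): y = (3.1/4.6)(15.96 − 18.3) + 12.8 = 11.2

11.2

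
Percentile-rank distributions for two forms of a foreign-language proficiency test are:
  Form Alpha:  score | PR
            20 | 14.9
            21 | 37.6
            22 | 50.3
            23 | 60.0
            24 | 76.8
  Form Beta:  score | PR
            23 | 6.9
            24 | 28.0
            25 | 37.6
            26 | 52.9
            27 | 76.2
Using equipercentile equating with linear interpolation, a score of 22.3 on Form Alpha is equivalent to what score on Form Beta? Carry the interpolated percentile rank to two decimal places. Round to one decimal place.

PR of 22.3 on Form Alpha: 50.3 + (22.3 − 22)/(23 − 22) × (60.0 − 50.3) = 53.21
On Form Beta, PR 53.21 falls between score 26 (PR 52.9) and 27 (PR 76.2).
Interpolate: 26 + (53.21 − 52.9)/(76.2 − 52.9) × (27 − 26) = 26.0

26.0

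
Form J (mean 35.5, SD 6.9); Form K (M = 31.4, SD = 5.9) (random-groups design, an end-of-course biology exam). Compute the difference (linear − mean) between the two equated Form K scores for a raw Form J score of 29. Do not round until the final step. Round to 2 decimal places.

Mean-equated: 29 + (31.4 − 35.5) = 24.90
Linear-equated: (5.9/6.9)(29 − 35.5) + 31.4 = 25.842
Difference = 25.842 − 24.90 = 0.94

0.94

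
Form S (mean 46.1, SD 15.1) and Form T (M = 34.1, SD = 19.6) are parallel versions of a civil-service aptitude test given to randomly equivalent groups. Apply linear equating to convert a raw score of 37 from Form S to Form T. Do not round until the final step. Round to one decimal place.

22.3

Linear equating: y = (SD_Y/SD_X)(x − M_X) + M_Y
y = (19.6/15.1)(37 − 46.1) + 34.1
y = 1.298013 × -9.1 + 34.1 = -11.8119 + 34.1 = 22.3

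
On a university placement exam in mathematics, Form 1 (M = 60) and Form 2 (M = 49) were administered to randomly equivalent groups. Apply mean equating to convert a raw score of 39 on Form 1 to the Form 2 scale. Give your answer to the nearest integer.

Mean equating: y = x + (M_Y − M_X) = 39 + (49 − 60) = 28

28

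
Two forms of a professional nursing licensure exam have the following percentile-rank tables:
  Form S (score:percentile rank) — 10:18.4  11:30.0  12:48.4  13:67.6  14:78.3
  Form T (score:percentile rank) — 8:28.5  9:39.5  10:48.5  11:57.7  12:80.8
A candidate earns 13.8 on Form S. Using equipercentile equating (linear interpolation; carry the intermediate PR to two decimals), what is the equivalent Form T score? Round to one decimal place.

PR of 13.8 on Form S: 67.6 + (13.8 − 13)/(14 − 13) × (78.3 − 67.6) = 76.16
On Form T, PR 76.16 falls between score 11 (PR 57.7) and 12 (PR 80.8).
Interpolate: 11 + (76.16 − 57.7)/(80.8 − 57.7) × (12 − 11) = 11.8

11.8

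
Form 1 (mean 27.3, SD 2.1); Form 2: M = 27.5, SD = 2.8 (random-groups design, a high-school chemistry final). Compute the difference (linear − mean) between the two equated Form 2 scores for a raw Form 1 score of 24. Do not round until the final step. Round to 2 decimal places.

-1.10

Mean-equated: 24 + (27.5 − 27.3) = 24.20
Linear-equated: (2.8/2.1)(24 − 27.3) + 27.5 = 23.100
Difference = 23.100 − 24.20 = -1.10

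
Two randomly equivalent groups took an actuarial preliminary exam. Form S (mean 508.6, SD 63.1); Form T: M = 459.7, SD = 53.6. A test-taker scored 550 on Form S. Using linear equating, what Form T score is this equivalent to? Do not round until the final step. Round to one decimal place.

494.9

Linear equating: y = (SD_Y/SD_X)(x − M_X) + M_Y
y = (53.6/63.1)(550 − 508.6) + 459.7
y = 0.849445 × 41.4 + 459.7 = 35.1670 + 459.7 = 494.9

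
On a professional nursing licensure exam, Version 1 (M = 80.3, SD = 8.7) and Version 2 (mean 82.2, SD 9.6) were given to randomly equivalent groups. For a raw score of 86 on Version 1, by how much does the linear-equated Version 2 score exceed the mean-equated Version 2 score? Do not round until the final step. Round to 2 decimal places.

0.59

Mean-equated: 86 + (82.2 − 80.3) = 87.90
Linear-equated: (9.6/8.7)(86 − 80.3) + 82.2 = 88.490
Difference = 88.490 − 87.90 = 0.59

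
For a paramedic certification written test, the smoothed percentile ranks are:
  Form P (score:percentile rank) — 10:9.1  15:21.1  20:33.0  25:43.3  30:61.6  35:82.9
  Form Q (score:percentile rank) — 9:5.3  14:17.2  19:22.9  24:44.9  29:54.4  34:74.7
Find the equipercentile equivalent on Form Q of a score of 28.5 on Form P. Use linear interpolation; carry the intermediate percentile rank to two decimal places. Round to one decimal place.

PR of 28.5 on Form P: 43.3 + (28.5 − 25)/(30 − 25) × (61.6 − 43.3) = 56.11
On Form Q, PR 56.11 falls between score 29 (PR 54.4) and 34 (PR 74.7).
Interpolate: 29 + (56.11 − 54.4)/(74.7 − 54.4) × (34 − 29) = 29.4

29.4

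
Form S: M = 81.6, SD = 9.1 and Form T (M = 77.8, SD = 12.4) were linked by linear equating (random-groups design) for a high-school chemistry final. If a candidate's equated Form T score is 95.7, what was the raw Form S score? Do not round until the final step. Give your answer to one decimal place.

94.7

Invert y = (SD_Y/SD_X)(x − M_X) + M_Y:
x = (SD_X/SD_Y)(y − M_Y) + M_X = (9.1/12.4)(95.7 − 77.8) + 81.6
x = 0.733871 × 17.900 + 81.6 = 94.7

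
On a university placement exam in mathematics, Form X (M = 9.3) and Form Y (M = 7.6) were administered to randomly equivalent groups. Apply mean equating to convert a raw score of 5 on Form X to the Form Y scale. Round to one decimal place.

Mean equating: y = x + (M_Y − M_X) = 5 + (7.6 − 9.3) = 3.3

3.3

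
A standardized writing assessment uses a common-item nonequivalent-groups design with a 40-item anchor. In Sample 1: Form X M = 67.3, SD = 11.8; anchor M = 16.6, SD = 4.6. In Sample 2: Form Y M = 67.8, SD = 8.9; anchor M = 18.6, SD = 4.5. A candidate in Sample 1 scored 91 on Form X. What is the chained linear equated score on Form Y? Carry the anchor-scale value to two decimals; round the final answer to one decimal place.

Form X → anchor (Sample 1): v = (4.6/11.8)(91 − 67.3) + 16.6 = 25.84
anchor → Form Y (Sample 2): y = (8.9/4.5)(25.84 − 18.6) + 67.8 = 82.1

82.1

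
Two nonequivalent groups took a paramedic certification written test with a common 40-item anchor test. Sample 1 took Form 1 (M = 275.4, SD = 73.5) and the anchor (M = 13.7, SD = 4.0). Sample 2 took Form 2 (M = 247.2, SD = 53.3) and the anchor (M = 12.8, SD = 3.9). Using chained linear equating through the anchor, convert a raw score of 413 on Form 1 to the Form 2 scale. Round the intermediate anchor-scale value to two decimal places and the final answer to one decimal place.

Form 1 → anchor (Sample 1): v = (4.0/73.5)(413 − 275.4) + 13.7 = 21.19
anchor → Form 2 (Sample 2): y = (53.3/3.9)(21.19 − 12.8) + 247.2 = 361.9

361.9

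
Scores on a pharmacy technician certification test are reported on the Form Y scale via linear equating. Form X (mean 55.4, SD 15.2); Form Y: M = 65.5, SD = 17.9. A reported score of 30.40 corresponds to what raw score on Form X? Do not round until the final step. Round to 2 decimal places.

Invert y = (SD_Y/SD_X)(x − M_X) + M_Y:
x = (SD_X/SD_Y)(y − M_Y) + M_X = (15.2/17.9)(30.40 − 65.5) + 55.4
x = 0.849162 × -35.100 + 55.4 = 25.59

25.59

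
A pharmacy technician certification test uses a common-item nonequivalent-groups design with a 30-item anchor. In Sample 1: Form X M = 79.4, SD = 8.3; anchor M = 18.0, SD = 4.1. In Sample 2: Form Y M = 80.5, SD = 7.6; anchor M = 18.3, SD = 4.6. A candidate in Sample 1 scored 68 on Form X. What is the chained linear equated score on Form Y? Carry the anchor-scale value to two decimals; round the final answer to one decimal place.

70.7

Form X → anchor (Sample 1): v = (4.1/8.3)(68 − 79.4) + 18.0 = 12.37
anchor → Form Y (Sample 2): y = (7.6/4.6)(12.37 − 18.3) + 80.5 = 70.7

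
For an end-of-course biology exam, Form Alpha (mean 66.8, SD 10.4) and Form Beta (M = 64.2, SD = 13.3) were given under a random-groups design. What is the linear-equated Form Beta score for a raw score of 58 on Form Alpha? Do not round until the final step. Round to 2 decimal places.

52.95

Linear equating: y = (SD_Y/SD_X)(x − M_X) + M_Y
y = (13.3/10.4)(58 − 66.8) + 64.2
y = 1.278846 × -8.8 + 64.2 = -11.2538 + 64.2 = 52.95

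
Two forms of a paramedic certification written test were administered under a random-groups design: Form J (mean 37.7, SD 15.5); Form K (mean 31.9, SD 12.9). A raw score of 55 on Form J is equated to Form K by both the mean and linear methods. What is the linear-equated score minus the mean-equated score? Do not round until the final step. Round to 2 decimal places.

-2.90

Mean-equated: 55 + (31.9 − 37.7) = 49.20
Linear-equated: (12.9/15.5)(55 − 37.7) + 31.9 = 46.298
Difference = 46.298 − 49.20 = -2.90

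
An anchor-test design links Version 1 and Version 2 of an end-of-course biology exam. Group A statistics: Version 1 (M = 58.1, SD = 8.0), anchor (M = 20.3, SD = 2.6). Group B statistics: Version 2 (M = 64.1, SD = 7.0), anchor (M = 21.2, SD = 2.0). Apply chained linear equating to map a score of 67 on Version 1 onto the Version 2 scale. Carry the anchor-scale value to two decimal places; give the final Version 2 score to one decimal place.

71.1

Version 1 → anchor (Group A): v = (2.6/8.0)(67 − 58.1) + 20.3 = 23.19
anchor → Version 2 (Group B): y = (7.0/2.0)(23.19 − 21.2) + 64.1 = 71.1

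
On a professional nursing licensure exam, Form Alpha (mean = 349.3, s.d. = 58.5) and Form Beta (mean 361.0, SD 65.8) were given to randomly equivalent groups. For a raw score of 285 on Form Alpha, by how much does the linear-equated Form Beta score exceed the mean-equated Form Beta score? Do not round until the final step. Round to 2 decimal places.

Mean-equated: 285 + (361.0 − 349.3) = 296.70
Linear-equated: (65.8/58.5)(285 − 349.3) + 361.0 = 288.676
Difference = 288.676 − 296.70 = -8.02

-8.02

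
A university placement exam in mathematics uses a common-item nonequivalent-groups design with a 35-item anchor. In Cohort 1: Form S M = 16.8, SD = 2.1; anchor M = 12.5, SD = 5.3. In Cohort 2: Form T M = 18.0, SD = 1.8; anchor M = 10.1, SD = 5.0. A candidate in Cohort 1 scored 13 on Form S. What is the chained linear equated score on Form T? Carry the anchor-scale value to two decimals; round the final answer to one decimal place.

15.4

Form S → anchor (Cohort 1): v = (5.3/2.1)(13 − 16.8) + 12.5 = 2.91
anchor → Form T (Cohort 2): y = (1.8/5.0)(2.91 − 10.1) + 18.0 = 15.4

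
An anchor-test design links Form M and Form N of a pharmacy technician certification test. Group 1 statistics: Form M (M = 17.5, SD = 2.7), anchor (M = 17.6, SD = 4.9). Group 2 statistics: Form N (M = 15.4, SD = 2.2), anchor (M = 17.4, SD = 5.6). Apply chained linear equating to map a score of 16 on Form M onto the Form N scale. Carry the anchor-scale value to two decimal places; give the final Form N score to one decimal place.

14.4

Form M → anchor (Group 1): v = (4.9/2.7)(16 − 17.5) + 17.6 = 14.88
anchor → Form N (Group 2): y = (2.2/5.6)(14.88 − 17.4) + 15.4 = 14.4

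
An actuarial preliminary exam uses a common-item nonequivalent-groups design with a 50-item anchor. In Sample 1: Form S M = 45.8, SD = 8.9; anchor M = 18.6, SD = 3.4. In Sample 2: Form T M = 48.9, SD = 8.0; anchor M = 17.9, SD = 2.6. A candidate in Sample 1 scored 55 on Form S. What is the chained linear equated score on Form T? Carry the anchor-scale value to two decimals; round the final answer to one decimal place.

61.9

Form S → anchor (Sample 1): v = (3.4/8.9)(55 − 45.8) + 18.6 = 22.11
anchor → Form T (Sample 2): y = (8.0/2.6)(22.11 − 17.9) + 48.9 = 61.9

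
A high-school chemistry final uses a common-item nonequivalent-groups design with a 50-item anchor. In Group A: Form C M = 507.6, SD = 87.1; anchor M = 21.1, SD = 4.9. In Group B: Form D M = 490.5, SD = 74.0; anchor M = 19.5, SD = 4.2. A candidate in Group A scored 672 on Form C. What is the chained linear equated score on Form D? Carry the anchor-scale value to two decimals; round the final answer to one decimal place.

Form C → anchor (Group A): v = (4.9/87.1)(672 − 507.6) + 21.1 = 30.35
anchor → Form D (Group B): y = (74.0/4.2)(30.35 − 19.5) + 490.5 = 681.7

681.7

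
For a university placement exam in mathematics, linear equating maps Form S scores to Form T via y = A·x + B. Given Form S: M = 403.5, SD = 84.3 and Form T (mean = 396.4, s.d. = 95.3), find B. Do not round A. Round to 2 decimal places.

-59.75

A = SD_Y / SD_X = 95.3 / 84.3 = 1.130486
B = M_Y − A·M_X = 396.4 − 1.130486 × 403.5 = -59.75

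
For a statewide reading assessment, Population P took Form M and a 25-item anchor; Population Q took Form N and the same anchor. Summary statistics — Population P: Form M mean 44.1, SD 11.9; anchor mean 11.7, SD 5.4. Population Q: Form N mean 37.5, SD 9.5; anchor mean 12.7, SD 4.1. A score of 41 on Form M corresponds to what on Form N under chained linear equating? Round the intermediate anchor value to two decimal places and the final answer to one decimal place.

31.9

Form M → anchor (Population P): v = (5.4/11.9)(41 − 44.1) + 11.7 = 10.29
anchor → Form N (Population Q): y = (9.5/4.1)(10.29 − 12.7) + 37.5 = 31.9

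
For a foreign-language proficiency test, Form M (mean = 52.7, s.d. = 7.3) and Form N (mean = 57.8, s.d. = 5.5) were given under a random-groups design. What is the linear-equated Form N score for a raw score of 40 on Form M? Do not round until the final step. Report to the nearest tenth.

Linear equating: y = (SD_Y/SD_X)(x − M_X) + M_Y
y = (5.5/7.3)(40 − 52.7) + 57.8
y = 0.753425 × -12.7 + 57.8 = -9.5685 + 57.8 = 48.2

48.2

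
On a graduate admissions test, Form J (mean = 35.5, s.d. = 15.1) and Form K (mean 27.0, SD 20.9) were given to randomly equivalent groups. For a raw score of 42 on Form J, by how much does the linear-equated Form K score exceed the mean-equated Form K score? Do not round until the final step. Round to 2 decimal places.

Mean-equated: 42 + (27.0 − 35.5) = 33.50
Linear-equated: (20.9/15.1)(42 − 35.5) + 27.0 = 35.997
Difference = 35.997 − 33.50 = 2.50

2.50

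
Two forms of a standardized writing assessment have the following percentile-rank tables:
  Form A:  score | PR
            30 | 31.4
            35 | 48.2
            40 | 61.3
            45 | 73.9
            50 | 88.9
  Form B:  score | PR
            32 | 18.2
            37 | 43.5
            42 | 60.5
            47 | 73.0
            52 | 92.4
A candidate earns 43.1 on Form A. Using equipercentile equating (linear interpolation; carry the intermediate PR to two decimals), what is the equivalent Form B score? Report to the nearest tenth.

45.4

PR of 43.1 on Form A: 61.3 + (43.1 − 40)/(45 − 40) × (73.9 − 61.3) = 69.11
On Form B, PR 69.11 falls between score 42 (PR 60.5) and 47 (PR 73.0).
Interpolate: 42 + (69.11 − 60.5)/(73.0 − 60.5) × (47 − 42) = 45.4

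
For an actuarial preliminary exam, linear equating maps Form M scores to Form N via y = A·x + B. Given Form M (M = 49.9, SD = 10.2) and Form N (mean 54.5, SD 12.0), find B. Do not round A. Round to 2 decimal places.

A = SD_Y / SD_X = 12.0 / 10.2 = 1.176471
B = M_Y − A·M_X = 54.5 − 1.176471 × 49.9 = -4.21

-4.21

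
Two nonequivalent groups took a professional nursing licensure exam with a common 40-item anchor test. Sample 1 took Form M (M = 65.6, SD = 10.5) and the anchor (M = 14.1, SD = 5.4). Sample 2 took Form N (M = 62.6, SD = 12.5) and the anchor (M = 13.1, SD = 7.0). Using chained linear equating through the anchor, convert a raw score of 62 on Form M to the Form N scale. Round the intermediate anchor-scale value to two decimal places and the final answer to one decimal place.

61.1

Form M → anchor (Sample 1): v = (5.4/10.5)(62 − 65.6) + 14.1 = 12.25
anchor → Form N (Sample 2): y = (12.5/7.0)(12.25 − 13.1) + 62.6 = 61.1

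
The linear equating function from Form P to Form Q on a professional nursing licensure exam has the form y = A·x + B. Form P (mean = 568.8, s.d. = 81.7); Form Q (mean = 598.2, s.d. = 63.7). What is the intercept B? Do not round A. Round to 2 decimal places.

A = SD_Y / SD_X = 63.7 / 81.7 = 0.779682
B = M_Y − A·M_X = 598.2 − 0.779682 × 568.8 = 154.72

154.72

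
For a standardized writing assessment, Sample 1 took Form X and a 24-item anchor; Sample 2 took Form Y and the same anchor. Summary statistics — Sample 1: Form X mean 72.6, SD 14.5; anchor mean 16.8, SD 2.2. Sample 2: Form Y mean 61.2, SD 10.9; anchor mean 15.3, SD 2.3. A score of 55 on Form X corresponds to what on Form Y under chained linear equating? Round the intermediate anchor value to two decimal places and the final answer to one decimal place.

55.7

Form X → anchor (Sample 1): v = (2.2/14.5)(55 − 72.6) + 16.8 = 14.13
anchor → Form Y (Sample 2): y = (10.9/2.3)(14.13 − 15.3) + 61.2 = 55.7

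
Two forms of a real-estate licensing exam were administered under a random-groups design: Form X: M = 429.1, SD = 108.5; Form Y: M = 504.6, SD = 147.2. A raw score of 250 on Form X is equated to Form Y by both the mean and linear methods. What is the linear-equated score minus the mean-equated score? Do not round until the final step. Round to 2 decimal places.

-63.88

Mean-equated: 250 + (504.6 − 429.1) = 325.50
Linear-equated: (147.2/108.5)(250 − 429.1) + 504.6 = 261.618
Difference = 261.618 − 325.50 = -63.88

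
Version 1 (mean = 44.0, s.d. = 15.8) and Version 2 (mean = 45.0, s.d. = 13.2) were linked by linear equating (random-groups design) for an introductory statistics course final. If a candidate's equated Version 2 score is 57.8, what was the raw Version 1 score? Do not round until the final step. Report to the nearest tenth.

Invert y = (SD_Y/SD_X)(x − M_X) + M_Y:
x = (SD_X/SD_Y)(y − M_Y) + M_X = (15.8/13.2)(57.8 − 45.0) + 44.0
x = 1.196970 × 12.800 + 44.0 = 59.3

59.3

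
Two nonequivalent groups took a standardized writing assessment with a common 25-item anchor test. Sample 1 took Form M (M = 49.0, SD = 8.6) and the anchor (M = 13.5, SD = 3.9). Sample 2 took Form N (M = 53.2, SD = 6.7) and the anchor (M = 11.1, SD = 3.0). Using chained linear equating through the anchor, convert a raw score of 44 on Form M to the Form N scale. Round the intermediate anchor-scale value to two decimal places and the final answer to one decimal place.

53.5

Form M → anchor (Sample 1): v = (3.9/8.6)(44 − 49.0) + 13.5 = 11.23
anchor → Form N (Sample 2): y = (6.7/3.0)(11.23 − 11.1) + 53.2 = 53.5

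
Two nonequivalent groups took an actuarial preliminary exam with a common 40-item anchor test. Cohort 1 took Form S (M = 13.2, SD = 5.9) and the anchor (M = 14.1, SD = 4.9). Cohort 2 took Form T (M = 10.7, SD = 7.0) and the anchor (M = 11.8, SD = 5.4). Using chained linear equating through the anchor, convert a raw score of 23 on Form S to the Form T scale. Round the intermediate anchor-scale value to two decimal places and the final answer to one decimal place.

Form S → anchor (Cohort 1): v = (4.9/5.9)(23 − 13.2) + 14.1 = 22.24
anchor → Form T (Cohort 2): y = (7.0/5.4)(22.24 − 11.8) + 10.7 = 24.2

24.2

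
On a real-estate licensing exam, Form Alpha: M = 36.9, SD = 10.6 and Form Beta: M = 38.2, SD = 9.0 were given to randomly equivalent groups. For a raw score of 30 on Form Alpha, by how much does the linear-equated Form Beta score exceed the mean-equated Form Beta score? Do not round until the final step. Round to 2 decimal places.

1.04

Mean-equated: 30 + (38.2 − 36.9) = 31.30
Linear-equated: (9.0/10.6)(30 − 36.9) + 38.2 = 32.342
Difference = 32.342 − 31.30 = 1.04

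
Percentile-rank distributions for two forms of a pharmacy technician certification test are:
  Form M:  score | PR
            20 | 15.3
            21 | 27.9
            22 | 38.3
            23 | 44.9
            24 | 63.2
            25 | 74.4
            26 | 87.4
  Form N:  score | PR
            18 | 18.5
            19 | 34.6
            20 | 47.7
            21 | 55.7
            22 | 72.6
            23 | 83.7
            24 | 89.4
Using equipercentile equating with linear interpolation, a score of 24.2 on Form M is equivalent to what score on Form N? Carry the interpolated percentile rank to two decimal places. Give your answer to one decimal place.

PR of 24.2 on Form M: 63.2 + (24.2 − 24)/(25 − 24) × (74.4 − 63.2) = 65.44
On Form N, PR 65.44 falls between score 21 (PR 55.7) and 22 (PR 72.6).
Interpolate: 21 + (65.44 − 55.7)/(72.6 − 55.7) × (22 − 21) = 21.6

21.6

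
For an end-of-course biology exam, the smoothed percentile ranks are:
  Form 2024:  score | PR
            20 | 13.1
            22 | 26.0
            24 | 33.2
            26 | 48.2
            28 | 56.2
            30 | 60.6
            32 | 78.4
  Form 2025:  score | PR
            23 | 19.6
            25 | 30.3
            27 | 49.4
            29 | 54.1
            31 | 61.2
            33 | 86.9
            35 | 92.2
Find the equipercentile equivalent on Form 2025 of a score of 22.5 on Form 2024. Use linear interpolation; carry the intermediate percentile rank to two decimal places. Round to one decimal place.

24.5

PR of 22.5 on Form 2024: 26.0 + (22.5 − 22)/(24 − 22) × (33.2 − 26.0) = 27.80
On Form 2025, PR 27.80 falls between score 23 (PR 19.6) and 25 (PR 30.3).
Interpolate: 23 + (27.80 − 19.6)/(30.3 − 19.6) × (25 − 23) = 24.5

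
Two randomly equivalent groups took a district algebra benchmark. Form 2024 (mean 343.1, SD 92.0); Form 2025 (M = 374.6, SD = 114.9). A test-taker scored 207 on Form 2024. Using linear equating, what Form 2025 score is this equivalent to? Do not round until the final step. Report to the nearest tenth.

204.6

Linear equating: y = (SD_Y/SD_X)(x − M_X) + M_Y
y = (114.9/92.0)(207 − 343.1) + 374.6
y = 1.248913 × -136.1 + 374.6 = -169.9771 + 374.6 = 204.6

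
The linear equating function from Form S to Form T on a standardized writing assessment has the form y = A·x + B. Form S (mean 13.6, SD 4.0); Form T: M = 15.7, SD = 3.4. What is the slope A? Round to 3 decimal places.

A = SD_Y / SD_X = 3.4 / 4.0 = 0.850

0.850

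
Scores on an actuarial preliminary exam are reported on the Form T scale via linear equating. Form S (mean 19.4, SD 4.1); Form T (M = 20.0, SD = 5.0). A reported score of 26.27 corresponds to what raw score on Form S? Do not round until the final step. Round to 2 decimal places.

24.54

Invert y = (SD_Y/SD_X)(x − M_X) + M_Y:
x = (SD_X/SD_Y)(y − M_Y) + M_X = (4.1/5.0)(26.27 − 20.0) + 19.4
x = 0.820000 × 6.270 + 19.4 = 24.54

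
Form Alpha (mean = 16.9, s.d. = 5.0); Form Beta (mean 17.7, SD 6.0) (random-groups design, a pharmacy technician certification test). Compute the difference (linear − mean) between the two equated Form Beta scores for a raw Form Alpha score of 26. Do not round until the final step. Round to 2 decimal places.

Mean-equated: 26 + (17.7 − 16.9) = 26.80
Linear-equated: (6.0/5.0)(26 − 16.9) + 17.7 = 28.620
Difference = 28.620 − 26.80 = 1.82

1.82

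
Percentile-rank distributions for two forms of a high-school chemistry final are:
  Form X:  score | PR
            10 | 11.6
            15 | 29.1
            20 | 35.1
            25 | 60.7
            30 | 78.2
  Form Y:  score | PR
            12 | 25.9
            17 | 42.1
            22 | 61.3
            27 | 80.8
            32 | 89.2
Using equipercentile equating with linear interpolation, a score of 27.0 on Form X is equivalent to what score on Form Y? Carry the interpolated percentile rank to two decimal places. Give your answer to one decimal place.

23.6

PR of 27.0 on Form X: 60.7 + (27.0 − 25)/(30 − 25) × (78.2 − 60.7) = 67.70
On Form Y, PR 67.70 falls between score 22 (PR 61.3) and 27 (PR 80.8).
Interpolate: 22 + (67.70 − 61.3)/(80.8 − 61.3) × (27 − 22) = 23.6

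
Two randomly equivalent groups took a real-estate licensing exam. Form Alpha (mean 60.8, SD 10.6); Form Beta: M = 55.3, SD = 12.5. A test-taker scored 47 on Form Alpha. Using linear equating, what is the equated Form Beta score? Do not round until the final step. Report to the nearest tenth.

Linear equating: y = (SD_Y/SD_X)(x − M_X) + M_Y
y = (12.5/10.6)(47 − 60.8) + 55.3
y = 1.179245 × -13.8 + 55.3 = -16.2736 + 55.3 = 39.0

39.0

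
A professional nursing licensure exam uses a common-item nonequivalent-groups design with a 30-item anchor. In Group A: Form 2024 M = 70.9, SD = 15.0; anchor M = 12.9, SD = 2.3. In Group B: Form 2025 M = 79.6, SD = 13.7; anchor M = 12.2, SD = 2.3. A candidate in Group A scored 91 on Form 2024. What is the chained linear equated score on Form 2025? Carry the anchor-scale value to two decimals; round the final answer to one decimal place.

102.1

Form 2024 → anchor (Group A): v = (2.3/15.0)(91 − 70.9) + 12.9 = 15.98
anchor → Form 2025 (Group B): y = (13.7/2.3)(15.98 − 12.2) + 79.6 = 102.1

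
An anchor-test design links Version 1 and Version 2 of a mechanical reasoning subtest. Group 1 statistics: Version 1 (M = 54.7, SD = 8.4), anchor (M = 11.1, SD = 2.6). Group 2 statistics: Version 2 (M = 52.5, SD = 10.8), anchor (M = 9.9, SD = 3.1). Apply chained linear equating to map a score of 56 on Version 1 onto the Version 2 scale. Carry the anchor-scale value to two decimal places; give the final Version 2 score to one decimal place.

58.1

Version 1 → anchor (Group 1): v = (2.6/8.4)(56 − 54.7) + 11.1 = 11.50
anchor → Version 2 (Group 2): y = (10.8/3.1)(11.50 − 9.9) + 52.5 = 58.1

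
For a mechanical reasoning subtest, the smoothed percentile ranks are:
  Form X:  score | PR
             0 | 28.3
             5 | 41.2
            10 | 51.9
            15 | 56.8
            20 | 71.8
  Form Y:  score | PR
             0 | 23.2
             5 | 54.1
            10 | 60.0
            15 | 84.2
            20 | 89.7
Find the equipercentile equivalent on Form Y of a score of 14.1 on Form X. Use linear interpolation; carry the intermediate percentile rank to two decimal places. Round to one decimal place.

PR of 14.1 on Form X: 51.9 + (14.1 − 10)/(15 − 10) × (56.8 − 51.9) = 55.92
On Form Y, PR 55.92 falls between score 5 (PR 54.1) and 10 (PR 60.0).
Interpolate: 5 + (55.92 − 54.1)/(60.0 − 54.1) × (10 − 5) = 6.5

6.5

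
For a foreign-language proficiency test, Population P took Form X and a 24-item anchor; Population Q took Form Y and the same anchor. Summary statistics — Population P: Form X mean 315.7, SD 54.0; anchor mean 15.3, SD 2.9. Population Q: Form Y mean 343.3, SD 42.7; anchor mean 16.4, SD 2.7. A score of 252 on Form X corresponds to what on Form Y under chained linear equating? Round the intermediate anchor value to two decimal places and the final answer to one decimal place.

Form X → anchor (Population P): v = (2.9/54.0)(252 − 315.7) + 15.3 = 11.88
anchor → Form Y (Population Q): y = (42.7/2.7)(11.88 − 16.4) + 343.3 = 271.8

271.8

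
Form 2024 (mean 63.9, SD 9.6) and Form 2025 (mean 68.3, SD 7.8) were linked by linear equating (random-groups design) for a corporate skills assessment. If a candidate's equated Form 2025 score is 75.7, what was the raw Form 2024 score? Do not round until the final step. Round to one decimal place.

Invert y = (SD_Y/SD_X)(x − M_X) + M_Y:
x = (SD_X/SD_Y)(y − M_Y) + M_X = (9.6/7.8)(75.7 − 68.3) + 63.9
x = 1.230769 × 7.400 + 63.9 = 73.0

73.0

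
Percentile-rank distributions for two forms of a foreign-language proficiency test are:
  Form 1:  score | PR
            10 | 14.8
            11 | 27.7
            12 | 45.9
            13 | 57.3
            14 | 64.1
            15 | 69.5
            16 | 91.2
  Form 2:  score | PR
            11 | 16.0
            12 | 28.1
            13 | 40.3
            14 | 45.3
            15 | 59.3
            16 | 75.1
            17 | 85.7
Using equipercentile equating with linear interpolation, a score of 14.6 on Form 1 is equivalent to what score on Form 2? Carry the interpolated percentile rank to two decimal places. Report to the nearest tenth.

15.5

PR of 14.6 on Form 1: 64.1 + (14.6 − 14)/(15 − 14) × (69.5 − 64.1) = 67.34
On Form 2, PR 67.34 falls between score 15 (PR 59.3) and 16 (PR 75.1).
Interpolate: 15 + (67.34 − 59.3)/(75.1 − 59.3) × (16 − 15) = 15.5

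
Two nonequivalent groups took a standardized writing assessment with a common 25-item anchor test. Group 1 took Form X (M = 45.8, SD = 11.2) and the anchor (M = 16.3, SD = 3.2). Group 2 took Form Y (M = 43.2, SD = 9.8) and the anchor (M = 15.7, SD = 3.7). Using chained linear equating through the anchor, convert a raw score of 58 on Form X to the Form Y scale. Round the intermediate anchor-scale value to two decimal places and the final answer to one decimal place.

54.0

Form X → anchor (Group 1): v = (3.2/11.2)(58 − 45.8) + 16.3 = 19.79
anchor → Form Y (Group 2): y = (9.8/3.7)(19.79 − 15.7) + 43.2 = 54.0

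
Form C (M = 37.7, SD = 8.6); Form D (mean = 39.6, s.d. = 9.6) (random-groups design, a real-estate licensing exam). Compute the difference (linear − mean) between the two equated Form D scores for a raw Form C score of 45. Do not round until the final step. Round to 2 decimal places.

0.85

Mean-equated: 45 + (39.6 − 37.7) = 46.90
Linear-equated: (9.6/8.6)(45 − 37.7) + 39.6 = 47.749
Difference = 47.749 − 46.90 = 0.85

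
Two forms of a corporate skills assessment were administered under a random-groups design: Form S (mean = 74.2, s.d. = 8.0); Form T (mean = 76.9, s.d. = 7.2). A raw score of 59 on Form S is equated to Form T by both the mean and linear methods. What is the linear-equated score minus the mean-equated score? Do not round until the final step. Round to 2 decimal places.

Mean-equated: 59 + (76.9 − 74.2) = 61.70
Linear-equated: (7.2/8.0)(59 − 74.2) + 76.9 = 63.220
Difference = 63.220 − 61.70 = 1.52

1.52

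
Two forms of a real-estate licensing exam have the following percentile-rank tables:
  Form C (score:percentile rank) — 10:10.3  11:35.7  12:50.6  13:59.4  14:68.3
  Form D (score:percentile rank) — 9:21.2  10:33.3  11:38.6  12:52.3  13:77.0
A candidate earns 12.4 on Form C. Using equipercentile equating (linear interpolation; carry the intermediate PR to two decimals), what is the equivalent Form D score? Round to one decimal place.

PR of 12.4 on Form C: 50.6 + (12.4 − 12)/(13 − 12) × (59.4 − 50.6) = 54.12
On Form D, PR 54.12 falls between score 12 (PR 52.3) and 13 (PR 77.0).
Interpolate: 12 + (54.12 − 52.3)/(77.0 − 52.3) × (13 − 12) = 12.1

12.1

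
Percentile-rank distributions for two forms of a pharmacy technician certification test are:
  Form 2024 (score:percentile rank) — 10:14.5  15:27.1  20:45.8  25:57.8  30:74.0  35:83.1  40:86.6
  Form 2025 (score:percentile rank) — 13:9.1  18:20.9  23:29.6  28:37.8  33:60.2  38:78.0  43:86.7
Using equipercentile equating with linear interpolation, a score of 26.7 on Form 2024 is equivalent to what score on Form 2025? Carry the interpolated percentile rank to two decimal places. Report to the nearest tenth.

33.9

PR of 26.7 on Form 2024: 57.8 + (26.7 − 25)/(30 − 25) × (74.0 − 57.8) = 63.31
On Form 2025, PR 63.31 falls between score 33 (PR 60.2) and 38 (PR 78.0).
Interpolate: 33 + (63.31 − 60.2)/(78.0 − 60.2) × (38 − 33) = 33.9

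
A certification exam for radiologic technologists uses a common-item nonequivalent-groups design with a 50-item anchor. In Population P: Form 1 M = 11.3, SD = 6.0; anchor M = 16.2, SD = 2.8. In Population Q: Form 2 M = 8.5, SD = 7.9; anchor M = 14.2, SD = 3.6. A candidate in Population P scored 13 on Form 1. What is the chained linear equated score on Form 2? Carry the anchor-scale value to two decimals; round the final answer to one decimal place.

14.6

Form 1 → anchor (Population P): v = (2.8/6.0)(13 − 11.3) + 16.2 = 16.99
anchor → Form 2 (Population Q): y = (7.9/3.6)(16.99 − 14.2) + 8.5 = 14.6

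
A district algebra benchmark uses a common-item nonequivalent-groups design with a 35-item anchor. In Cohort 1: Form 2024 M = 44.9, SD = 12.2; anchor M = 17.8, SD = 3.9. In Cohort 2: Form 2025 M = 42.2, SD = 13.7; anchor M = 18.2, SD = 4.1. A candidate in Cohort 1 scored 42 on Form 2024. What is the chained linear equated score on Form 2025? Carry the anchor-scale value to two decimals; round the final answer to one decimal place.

Form 2024 → anchor (Cohort 1): v = (3.9/12.2)(42 − 44.9) + 17.8 = 16.87
anchor → Form 2025 (Cohort 2): y = (13.7/4.1)(16.87 − 18.2) + 42.2 = 37.8

37.8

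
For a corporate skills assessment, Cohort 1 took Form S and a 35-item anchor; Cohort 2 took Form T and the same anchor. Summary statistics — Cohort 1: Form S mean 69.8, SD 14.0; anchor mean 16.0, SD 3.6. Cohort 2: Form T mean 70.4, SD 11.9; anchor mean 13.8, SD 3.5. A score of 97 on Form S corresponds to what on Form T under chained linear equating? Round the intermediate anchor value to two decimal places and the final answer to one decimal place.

101.6

Form S → anchor (Cohort 1): v = (3.6/14.0)(97 − 69.8) + 16.0 = 22.99
anchor → Form T (Cohort 2): y = (11.9/3.5)(22.99 − 13.8) + 70.4 = 101.6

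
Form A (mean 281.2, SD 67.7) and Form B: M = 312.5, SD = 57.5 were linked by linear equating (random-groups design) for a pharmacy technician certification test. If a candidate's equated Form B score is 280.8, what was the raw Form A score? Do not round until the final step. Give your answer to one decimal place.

243.9

Invert y = (SD_Y/SD_X)(x − M_X) + M_Y:
x = (SD_X/SD_Y)(y − M_Y) + M_X = (67.7/57.5)(280.8 − 312.5) + 281.2
x = 1.177391 × -31.700 + 281.2 = 243.9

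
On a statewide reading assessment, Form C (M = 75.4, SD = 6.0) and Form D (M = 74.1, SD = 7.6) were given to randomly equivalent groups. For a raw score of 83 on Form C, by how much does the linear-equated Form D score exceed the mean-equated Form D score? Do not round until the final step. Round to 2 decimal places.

Mean-equated: 83 + (74.1 − 75.4) = 81.70
Linear-equated: (7.6/6.0)(83 − 75.4) + 74.1 = 83.727
Difference = 83.727 − 81.70 = 2.03

2.03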